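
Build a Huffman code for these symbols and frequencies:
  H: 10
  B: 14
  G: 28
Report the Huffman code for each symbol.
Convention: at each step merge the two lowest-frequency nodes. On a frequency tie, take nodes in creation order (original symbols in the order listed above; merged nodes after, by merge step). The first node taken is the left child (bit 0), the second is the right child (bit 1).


Huffman tree construction:
Step 1: Merge H(10) + B(14) = 24
Step 2: Merge (H+B)(24) + G(28) = 52
Read each symbol's code off the tree from the root (left child = 0, right child = 1).

Codes:
  H: 00 (length 2)
  B: 01 (length 2)
  G: 1 (length 1)
Average code length: 76/52 = 1.4615 bits/symbol


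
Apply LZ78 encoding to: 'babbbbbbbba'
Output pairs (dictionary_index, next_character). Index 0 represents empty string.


LZ78 encoding steps:
Dictionary: {0: ''}
Step 1: w='' (idx 0), next='b' -> output (0, 'b'), add 'b' as idx 1
Step 2: w='' (idx 0), next='a' -> output (0, 'a'), add 'a' as idx 2
Step 3: w='b' (idx 1), next='b' -> output (1, 'b'), add 'bb' as idx 3
Step 4: w='bb' (idx 3), next='b' -> output (3, 'b'), add 'bbb' as idx 4
Step 5: w='bbb' (idx 4), next='a' -> output (4, 'a'), add 'bbba' as idx 5


Encoded: [(0, 'b'), (0, 'a'), (1, 'b'), (3, 'b'), (4, 'a')]


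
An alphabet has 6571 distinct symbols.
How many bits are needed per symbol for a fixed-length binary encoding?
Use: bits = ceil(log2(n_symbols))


log2(6571) = 12.6819
Bracket: 2^12 = 4096 < 6571 <= 2^13 = 8192
So ceil(log2(6571)) = 13

bits = ceil(log2(6571)) = ceil(12.6819) = 13 bits


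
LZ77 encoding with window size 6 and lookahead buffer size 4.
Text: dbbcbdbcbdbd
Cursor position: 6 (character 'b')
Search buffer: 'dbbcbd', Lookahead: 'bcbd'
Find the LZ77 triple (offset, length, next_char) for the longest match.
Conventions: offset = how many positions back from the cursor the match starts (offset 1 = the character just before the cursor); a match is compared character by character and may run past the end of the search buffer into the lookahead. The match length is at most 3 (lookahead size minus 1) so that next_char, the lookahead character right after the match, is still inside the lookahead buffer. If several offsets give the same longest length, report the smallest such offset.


Try each offset into the search buffer:
  offset=1 (pos 5, char 'd'): match length 0
  offset=2 (pos 4, char 'b'): match length 1
  offset=3 (pos 3, char 'c'): match length 0
  offset=4 (pos 2, char 'b'): match length 3
  offset=5 (pos 1, char 'b'): match length 1
  offset=6 (pos 0, char 'd'): match length 0
Longest match has length 3 at offset 4.
next_char = character at position 6 + 3 = 9 -> 'd'

Best match: offset=4, length=3 (matching 'bcb' starting at position 2)
LZ77 triple: (4, 3, 'd')


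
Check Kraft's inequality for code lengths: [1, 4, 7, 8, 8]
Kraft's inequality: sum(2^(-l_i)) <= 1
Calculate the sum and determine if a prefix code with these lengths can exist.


Sum = 2^(-1) + 2^(-4) + 2^(-7) + 2^(-8) + 2^(-8)
    = 0.5 + 0.0625 + 0.0078125 + 0.00390625 + 0.00390625
    = 148/256 = 0.578125
Since 0.578125 <= 1, Kraft's inequality IS satisfied.
A prefix code with these lengths CAN exist.

Kraft sum = 0.578125. Satisfied.


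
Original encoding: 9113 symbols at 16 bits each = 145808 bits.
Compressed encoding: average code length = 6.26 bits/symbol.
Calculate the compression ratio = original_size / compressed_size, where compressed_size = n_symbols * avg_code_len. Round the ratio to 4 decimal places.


original_size = n_symbols * orig_bits = 9113 * 16 = 145808 bits
compressed_size = n_symbols * avg_code_len = 9113 * 6.26 = 57047.38 bits
ratio = original_size / compressed_size = 145808 / 57047.38 = 2.5559

Compression ratio = 2.5559


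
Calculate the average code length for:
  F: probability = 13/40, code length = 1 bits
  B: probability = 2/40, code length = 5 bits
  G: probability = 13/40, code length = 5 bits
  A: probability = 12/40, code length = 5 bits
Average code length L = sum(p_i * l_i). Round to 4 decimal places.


Weighted contributions p_i * l_i:
  F: (13/40) * 1 = 13/40
  B: (2/40) * 5 = 10/40
  G: (13/40) * 5 = 65/40
  A: (12/40) * 5 = 60/40
Sum = (13 + 10 + 65 + 60)/40 = 148/40

L = 148/40 = 3.7000 bits/symbol


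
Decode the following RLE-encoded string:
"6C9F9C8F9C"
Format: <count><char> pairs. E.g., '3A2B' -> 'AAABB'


Expanding each <count><char> pair:
  6C -> 'CCCCCC'
  9F -> 'FFFFFFFFF'
  9C -> 'CCCCCCCCC'
  8F -> 'FFFFFFFF'
  9C -> 'CCCCCCCCC'

Decoded = CCCCCCFFFFFFFFFCCCCCCCCCFFFFFFFFCCCCCCCCC


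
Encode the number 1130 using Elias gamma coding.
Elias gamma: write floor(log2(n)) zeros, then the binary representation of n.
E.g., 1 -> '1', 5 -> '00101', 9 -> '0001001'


num_bits = floor(log2(1130)) + 1 = 11
leading_zeros = num_bits - 1 = 10
binary(1130) = 10001101010

Elias gamma(1130) = '0000000000' + '10001101010' = 000000000010001101010 (21 bits)


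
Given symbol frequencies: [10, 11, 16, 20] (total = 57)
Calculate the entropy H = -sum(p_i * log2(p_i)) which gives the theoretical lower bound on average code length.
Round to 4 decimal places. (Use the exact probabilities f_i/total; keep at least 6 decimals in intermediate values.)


Per-symbol terms -p_i * log2(p_i) with p_i = f_i/57:
  p = 10/57 = 0.175439: log2(p) = -2.510962, -p*log2(p) = 0.440520
  p = 11/57 = 0.192982: log2(p) = -2.373458, -p*log2(p) = 0.458036
  p = 16/57 = 0.280702: log2(p) = -1.832890, -p*log2(p) = 0.514495
  p = 20/57 = 0.350877: log2(p) = -1.510962, -p*log2(p) = 0.530162
H = 0.440520 + 0.458036 + 0.514495 + 0.530162 = 1.943213

H = 1.9432 bits/symbol


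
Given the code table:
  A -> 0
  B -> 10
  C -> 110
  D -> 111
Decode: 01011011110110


Decoding:
0 -> A
10 -> B
110 -> C
111 -> D
10 -> B
110 -> C


Result: ABCDBC


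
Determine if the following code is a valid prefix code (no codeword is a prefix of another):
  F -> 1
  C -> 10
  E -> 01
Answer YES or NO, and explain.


Checking each pair (does one codeword prefix another?):
  F='1' vs C='10': prefix -- VIOLATION

NO -- this is NOT a valid prefix code. F (1) is a prefix of C (10).


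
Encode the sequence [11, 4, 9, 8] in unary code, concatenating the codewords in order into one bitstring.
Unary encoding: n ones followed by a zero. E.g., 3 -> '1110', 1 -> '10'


Encode each number as n ones followed by a terminating 0:
  11 -> 111111111110 (12 bits)
  4 -> 11110 (5 bits)
  9 -> 1111111110 (10 bits)
  8 -> 111111110 (9 bits)
Total length = 12 + 5 + 10 + 9 = 36 bits.

Unary([11, 4, 9, 8]) = 111111111110111101111111110111111110 (36 bits)


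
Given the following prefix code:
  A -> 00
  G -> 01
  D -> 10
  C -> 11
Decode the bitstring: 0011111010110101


Decoding step by step:
Bits 00 -> A
Bits 11 -> C
Bits 11 -> C
Bits 10 -> D
Bits 10 -> D
Bits 11 -> C
Bits 01 -> G
Bits 01 -> G


Decoded message: ACCDDCGG


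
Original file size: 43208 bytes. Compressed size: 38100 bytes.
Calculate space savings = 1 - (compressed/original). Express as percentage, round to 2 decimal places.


ratio = compressed/original = 38100/43208 = 0.881781
savings = 1 - ratio = 1 - 0.881781 = 0.118219
as a percentage: 0.118219 * 100 = 11.82%

Space savings = 1 - 38100/43208 = 11.82%


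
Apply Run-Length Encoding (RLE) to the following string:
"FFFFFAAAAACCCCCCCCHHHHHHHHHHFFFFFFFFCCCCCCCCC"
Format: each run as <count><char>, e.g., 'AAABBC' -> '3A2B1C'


Scanning runs left to right:
  i=0: run of 'F' x 5 -> '5F'
  i=5: run of 'A' x 5 -> '5A'
  i=10: run of 'C' x 8 -> '8C'
  i=18: run of 'H' x 10 -> '10H'
  i=28: run of 'F' x 8 -> '8F'
  i=36: run of 'C' x 9 -> '9C'

RLE = 5F5A8C10H8F9C


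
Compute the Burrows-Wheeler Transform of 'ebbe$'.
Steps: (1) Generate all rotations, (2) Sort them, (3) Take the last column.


Rotations (sorted):
  0: $ebbe -> last char: e
  1: bbe$e -> last char: e
  2: be$eb -> last char: b
  3: e$ebb -> last char: b
  4: ebbe$ -> last char: $


BWT = eebb$


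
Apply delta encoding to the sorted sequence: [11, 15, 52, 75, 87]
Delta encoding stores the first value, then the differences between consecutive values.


First value: 11
Deltas:
  15 - 11 = 4
  52 - 15 = 37
  75 - 52 = 23
  87 - 75 = 12


Delta encoded: [11, 4, 37, 23, 12]


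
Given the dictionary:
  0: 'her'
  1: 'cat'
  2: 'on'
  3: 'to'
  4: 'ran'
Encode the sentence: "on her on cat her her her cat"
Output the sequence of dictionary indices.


Look up each word in the dictionary:
  'on' -> 2
  'her' -> 0
  'on' -> 2
  'cat' -> 1
  'her' -> 0
  'her' -> 0
  'her' -> 0
  'cat' -> 1

Encoded: [2, 0, 2, 1, 0, 0, 0, 1]


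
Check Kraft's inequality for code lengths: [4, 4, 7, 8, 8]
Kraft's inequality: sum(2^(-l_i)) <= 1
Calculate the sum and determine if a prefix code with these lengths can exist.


Sum = 2^(-4) + 2^(-4) + 2^(-7) + 2^(-8) + 2^(-8)
    = 0.0625 + 0.0625 + 0.0078125 + 0.00390625 + 0.00390625
    = 36/256 = 0.140625
Since 0.140625 <= 1, Kraft's inequality IS satisfied.
A prefix code with these lengths CAN exist.

Kraft sum = 0.140625. Satisfied.


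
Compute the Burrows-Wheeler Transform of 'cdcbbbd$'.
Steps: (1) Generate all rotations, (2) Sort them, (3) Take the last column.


Rotations (sorted):
  0: $cdcbbbd -> last char: d
  1: bbbd$cdc -> last char: c
  2: bbd$cdcb -> last char: b
  3: bd$cdcbb -> last char: b
  4: cbbbd$cd -> last char: d
  5: cdcbbbd$ -> last char: $
  6: d$cdcbbb -> last char: b
  7: dcbbbd$c -> last char: c


BWT = dcbbd$bc


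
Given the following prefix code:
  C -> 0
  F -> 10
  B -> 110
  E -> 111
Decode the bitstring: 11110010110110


Decoding step by step:
Bits 111 -> E
Bits 10 -> F
Bits 0 -> C
Bits 10 -> F
Bits 110 -> B
Bits 110 -> B


Decoded message: EFCFBB


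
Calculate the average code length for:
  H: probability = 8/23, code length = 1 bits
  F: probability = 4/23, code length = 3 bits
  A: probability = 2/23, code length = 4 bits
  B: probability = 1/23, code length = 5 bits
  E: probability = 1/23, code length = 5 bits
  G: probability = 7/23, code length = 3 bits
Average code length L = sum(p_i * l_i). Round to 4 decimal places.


Weighted contributions p_i * l_i:
  H: (8/23) * 1 = 8/23
  F: (4/23) * 3 = 12/23
  A: (2/23) * 4 = 8/23
  B: (1/23) * 5 = 5/23
  E: (1/23) * 5 = 5/23
  G: (7/23) * 3 = 21/23
Sum = (8 + 12 + 8 + 5 + 5 + 21)/23 = 59/23

L = 59/23 = 2.5652 bits/symbol


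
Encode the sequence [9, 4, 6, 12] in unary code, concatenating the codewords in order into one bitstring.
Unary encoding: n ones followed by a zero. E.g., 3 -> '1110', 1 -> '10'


Encode each number as n ones followed by a terminating 0:
  9 -> 1111111110 (10 bits)
  4 -> 11110 (5 bits)
  6 -> 1111110 (7 bits)
  12 -> 1111111111110 (13 bits)
Total length = 10 + 5 + 7 + 13 = 35 bits.

Unary([9, 4, 6, 12]) = 11111111101111011111101111111111110 (35 bits)


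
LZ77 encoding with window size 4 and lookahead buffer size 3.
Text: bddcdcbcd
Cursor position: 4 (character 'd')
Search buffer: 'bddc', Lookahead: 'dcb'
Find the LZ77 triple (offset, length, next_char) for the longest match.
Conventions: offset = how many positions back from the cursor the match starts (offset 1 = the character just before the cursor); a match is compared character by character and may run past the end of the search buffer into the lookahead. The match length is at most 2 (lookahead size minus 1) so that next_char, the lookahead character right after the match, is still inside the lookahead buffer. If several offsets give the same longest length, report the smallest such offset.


Try each offset into the search buffer:
  offset=1 (pos 3, char 'c'): match length 0
  offset=2 (pos 2, char 'd'): match length 2
  offset=3 (pos 1, char 'd'): match length 1
  offset=4 (pos 0, char 'b'): match length 0
Longest match has length 2 at offset 2.
next_char = character at position 4 + 2 = 6 -> 'b'

Best match: offset=2, length=2 (matching 'dc' starting at position 2)
LZ77 triple: (2, 2, 'b')


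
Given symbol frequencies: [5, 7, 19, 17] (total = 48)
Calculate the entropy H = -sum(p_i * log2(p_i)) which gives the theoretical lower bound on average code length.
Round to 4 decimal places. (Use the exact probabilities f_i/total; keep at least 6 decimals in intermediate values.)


Per-symbol terms -p_i * log2(p_i) with p_i = f_i/48:
  p = 5/48 = 0.104167: log2(p) = -3.263034, -p*log2(p) = 0.339899
  p = 7/48 = 0.145833: log2(p) = -2.777608, -p*log2(p) = 0.405068
  p = 19/48 = 0.395833: log2(p) = -1.337035, -p*log2(p) = 0.529243
  p = 17/48 = 0.354167: log2(p) = -1.497500, -p*log2(p) = 0.530364
H = 0.339899 + 0.405068 + 0.529243 + 0.530364 = 1.804574

H = 1.8046 bits/symbol


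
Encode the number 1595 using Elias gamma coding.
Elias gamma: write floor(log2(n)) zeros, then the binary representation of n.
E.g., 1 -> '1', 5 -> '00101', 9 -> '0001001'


num_bits = floor(log2(1595)) + 1 = 11
leading_zeros = num_bits - 1 = 10
binary(1595) = 11000111011

Elias gamma(1595) = '0000000000' + '11000111011' = 000000000011000111011 (21 bits)


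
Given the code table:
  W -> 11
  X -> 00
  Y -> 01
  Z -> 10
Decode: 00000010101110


Decoding:
00 -> X
00 -> X
00 -> X
10 -> Z
10 -> Z
11 -> W
10 -> Z


Result: XXXZZWZ


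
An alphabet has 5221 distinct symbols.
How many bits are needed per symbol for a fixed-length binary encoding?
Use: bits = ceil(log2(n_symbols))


log2(5221) = 12.3501
Bracket: 2^12 = 4096 < 5221 <= 2^13 = 8192
So ceil(log2(5221)) = 13

bits = ceil(log2(5221)) = ceil(12.3501) = 13 bits


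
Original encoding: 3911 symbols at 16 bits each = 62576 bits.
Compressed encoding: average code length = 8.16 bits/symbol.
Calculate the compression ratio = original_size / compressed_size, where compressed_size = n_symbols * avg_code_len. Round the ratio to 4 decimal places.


original_size = n_symbols * orig_bits = 3911 * 16 = 62576 bits
compressed_size = n_symbols * avg_code_len = 3911 * 8.16 = 31913.76 bits
ratio = original_size / compressed_size = 62576 / 31913.76 = 1.9608

Compression ratio = 1.9608


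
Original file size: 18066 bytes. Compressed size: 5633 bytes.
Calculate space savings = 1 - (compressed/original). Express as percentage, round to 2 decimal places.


ratio = compressed/original = 5633/18066 = 0.311801
savings = 1 - ratio = 1 - 0.311801 = 0.688199
as a percentage: 0.688199 * 100 = 68.82%

Space savings = 1 - 5633/18066 = 68.82%


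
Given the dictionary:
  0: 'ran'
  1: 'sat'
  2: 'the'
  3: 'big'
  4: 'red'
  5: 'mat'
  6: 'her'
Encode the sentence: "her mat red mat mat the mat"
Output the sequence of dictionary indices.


Look up each word in the dictionary:
  'her' -> 6
  'mat' -> 5
  'red' -> 4
  'mat' -> 5
  'mat' -> 5
  'the' -> 2
  'mat' -> 5

Encoded: [6, 5, 4, 5, 5, 2, 5]


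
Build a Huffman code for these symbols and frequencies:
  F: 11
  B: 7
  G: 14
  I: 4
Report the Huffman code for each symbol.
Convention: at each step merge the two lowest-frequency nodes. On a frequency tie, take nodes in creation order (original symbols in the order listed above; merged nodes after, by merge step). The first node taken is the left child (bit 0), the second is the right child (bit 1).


Huffman tree construction:
Step 1: Merge I(4) + B(7) = 11
Step 2: Merge F(11) + (I+B)(11) = 22
Step 3: Merge G(14) + (F+(I+B))(22) = 36
Read each symbol's code off the tree from the root (left child = 0, right child = 1).

Codes:
  F: 10 (length 2)
  B: 111 (length 3)
  G: 0 (length 1)
  I: 110 (length 3)
Average code length: 69/36 = 1.9167 bits/symbol


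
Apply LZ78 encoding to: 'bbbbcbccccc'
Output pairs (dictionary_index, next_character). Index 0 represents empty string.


LZ78 encoding steps:
Dictionary: {0: ''}
Step 1: w='' (idx 0), next='b' -> output (0, 'b'), add 'b' as idx 1
Step 2: w='b' (idx 1), next='b' -> output (1, 'b'), add 'bb' as idx 2
Step 3: w='b' (idx 1), next='c' -> output (1, 'c'), add 'bc' as idx 3
Step 4: w='bc' (idx 3), next='c' -> output (3, 'c'), add 'bcc' as idx 4
Step 5: w='' (idx 0), next='c' -> output (0, 'c'), add 'c' as idx 5
Step 6: w='c' (idx 5), next='c' -> output (5, 'c'), add 'cc' as idx 6


Encoded: [(0, 'b'), (1, 'b'), (1, 'c'), (3, 'c'), (0, 'c'), (5, 'c')]


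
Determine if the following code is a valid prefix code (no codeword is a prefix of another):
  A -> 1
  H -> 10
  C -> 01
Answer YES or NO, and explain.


Checking each pair (does one codeword prefix another?):
  A='1' vs H='10': prefix -- VIOLATION

NO -- this is NOT a valid prefix code. A (1) is a prefix of H (10).


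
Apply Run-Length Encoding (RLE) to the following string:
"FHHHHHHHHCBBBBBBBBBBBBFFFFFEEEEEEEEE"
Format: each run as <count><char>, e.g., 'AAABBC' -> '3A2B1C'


Scanning runs left to right:
  i=0: run of 'F' x 1 -> '1F'
  i=1: run of 'H' x 8 -> '8H'
  i=9: run of 'C' x 1 -> '1C'
  i=10: run of 'B' x 12 -> '12B'
  i=22: run of 'F' x 5 -> '5F'
  i=27: run of 'E' x 9 -> '9E'

RLE = 1F8H1C12B5F9E


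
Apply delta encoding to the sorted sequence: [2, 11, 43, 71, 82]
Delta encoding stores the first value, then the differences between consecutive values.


First value: 2
Deltas:
  11 - 2 = 9
  43 - 11 = 32
  71 - 43 = 28
  82 - 71 = 11


Delta encoded: [2, 9, 32, 28, 11]


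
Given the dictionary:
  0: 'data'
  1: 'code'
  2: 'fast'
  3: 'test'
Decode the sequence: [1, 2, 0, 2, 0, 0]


Look up each index in the dictionary:
  1 -> 'code'
  2 -> 'fast'
  0 -> 'data'
  2 -> 'fast'
  0 -> 'data'
  0 -> 'data'

Decoded: "code fast data fast data data"


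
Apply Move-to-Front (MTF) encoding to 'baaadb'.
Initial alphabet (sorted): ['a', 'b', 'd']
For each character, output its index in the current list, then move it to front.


MTF encoding:
'b': index 1 in ['a', 'b', 'd'] -> ['b', 'a', 'd']
'a': index 1 in ['b', 'a', 'd'] -> ['a', 'b', 'd']
'a': index 0 in ['a', 'b', 'd'] -> ['a', 'b', 'd']
'a': index 0 in ['a', 'b', 'd'] -> ['a', 'b', 'd']
'd': index 2 in ['a', 'b', 'd'] -> ['d', 'a', 'b']
'b': index 2 in ['d', 'a', 'b'] -> ['b', 'd', 'a']


Output: [1, 1, 0, 0, 2, 2]


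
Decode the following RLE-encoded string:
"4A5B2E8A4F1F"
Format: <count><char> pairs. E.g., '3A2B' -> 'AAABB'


Expanding each <count><char> pair:
  4A -> 'AAAA'
  5B -> 'BBBBB'
  2E -> 'EE'
  8A -> 'AAAAAAAA'
  4F -> 'FFFF'
  1F -> 'F'

Decoded = AAAABBBBBEEAAAAAAAAFFFFF


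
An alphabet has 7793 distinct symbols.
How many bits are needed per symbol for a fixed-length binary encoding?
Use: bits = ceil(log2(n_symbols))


log2(7793) = 12.928
Bracket: 2^12 = 4096 < 7793 <= 2^13 = 8192
So ceil(log2(7793)) = 13

bits = ceil(log2(7793)) = ceil(12.928) = 13 bits


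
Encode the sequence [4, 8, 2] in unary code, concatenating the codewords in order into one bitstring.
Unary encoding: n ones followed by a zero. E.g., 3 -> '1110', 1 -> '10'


Encode each number as n ones followed by a terminating 0:
  4 -> 11110 (5 bits)
  8 -> 111111110 (9 bits)
  2 -> 110 (3 bits)
Total length = 5 + 9 + 3 = 17 bits.

Unary([4, 8, 2]) = 11110111111110110 (17 bits)


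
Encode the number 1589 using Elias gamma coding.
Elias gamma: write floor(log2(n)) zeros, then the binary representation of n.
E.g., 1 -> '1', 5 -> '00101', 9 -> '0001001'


num_bits = floor(log2(1589)) + 1 = 11
leading_zeros = num_bits - 1 = 10
binary(1589) = 11000110101

Elias gamma(1589) = '0000000000' + '11000110101' = 000000000011000110101 (21 bits)


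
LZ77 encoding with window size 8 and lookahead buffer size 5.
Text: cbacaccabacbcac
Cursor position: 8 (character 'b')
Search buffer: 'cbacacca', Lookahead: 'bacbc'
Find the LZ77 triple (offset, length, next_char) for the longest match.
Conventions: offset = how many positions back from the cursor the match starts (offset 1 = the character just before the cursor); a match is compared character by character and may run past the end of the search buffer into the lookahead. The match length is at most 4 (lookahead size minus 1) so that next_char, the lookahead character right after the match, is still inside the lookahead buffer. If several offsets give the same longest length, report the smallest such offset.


Try each offset into the search buffer:
  offset=1 (pos 7, char 'a'): match length 0
  offset=2 (pos 6, char 'c'): match length 0
  offset=3 (pos 5, char 'c'): match length 0
  offset=4 (pos 4, char 'a'): match length 0
  offset=5 (pos 3, char 'c'): match length 0
  offset=6 (pos 2, char 'a'): match length 0
  offset=7 (pos 1, char 'b'): match length 3
  offset=8 (pos 0, char 'c'): match length 0
Longest match has length 3 at offset 7.
next_char = character at position 8 + 3 = 11 -> 'b'

Best match: offset=7, length=3 (matching 'bac' starting at position 1)
LZ77 triple: (7, 3, 'b')


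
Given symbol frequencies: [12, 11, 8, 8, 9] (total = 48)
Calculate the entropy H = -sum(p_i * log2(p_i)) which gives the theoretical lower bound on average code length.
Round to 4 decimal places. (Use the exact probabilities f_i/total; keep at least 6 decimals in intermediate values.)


Per-symbol terms -p_i * log2(p_i) with p_i = f_i/48:
  p = 12/48 = 0.250000: log2(p) = -2.000000, -p*log2(p) = 0.500000
  p = 11/48 = 0.229167: log2(p) = -2.125531, -p*log2(p) = 0.487101
  p = 8/48 = 0.166667: log2(p) = -2.584963, -p*log2(p) = 0.430827
  p = 8/48 = 0.166667: log2(p) = -2.584963, -p*log2(p) = 0.430827
  p = 9/48 = 0.187500: log2(p) = -2.415037, -p*log2(p) = 0.452820
H = 0.500000 + 0.487101 + 0.430827 + 0.430827 + 0.452820 = 2.301575

H = 2.3016 bits/symbol


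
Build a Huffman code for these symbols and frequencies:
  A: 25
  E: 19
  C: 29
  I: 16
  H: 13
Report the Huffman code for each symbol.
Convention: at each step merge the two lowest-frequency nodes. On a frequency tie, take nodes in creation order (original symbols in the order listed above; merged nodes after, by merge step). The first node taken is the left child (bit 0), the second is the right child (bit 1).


Huffman tree construction:
Step 1: Merge H(13) + I(16) = 29
Step 2: Merge E(19) + A(25) = 44
Step 3: Merge C(29) + (H+I)(29) = 58
Step 4: Merge (E+A)(44) + (C+(H+I))(58) = 102
Read each symbol's code off the tree from the root (left child = 0, right child = 1).

Codes:
  A: 01 (length 2)
  E: 00 (length 2)
  C: 10 (length 2)
  I: 111 (length 3)
  H: 110 (length 3)
Average code length: 233/102 = 2.2843 bits/symbol


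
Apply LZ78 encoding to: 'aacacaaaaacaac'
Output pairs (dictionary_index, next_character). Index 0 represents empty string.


LZ78 encoding steps:
Dictionary: {0: ''}
Step 1: w='' (idx 0), next='a' -> output (0, 'a'), add 'a' as idx 1
Step 2: w='a' (idx 1), next='c' -> output (1, 'c'), add 'ac' as idx 2
Step 3: w='ac' (idx 2), next='a' -> output (2, 'a'), add 'aca' as idx 3
Step 4: w='a' (idx 1), next='a' -> output (1, 'a'), add 'aa' as idx 4
Step 5: w='aa' (idx 4), next='c' -> output (4, 'c'), add 'aac' as idx 5
Step 6: w='aac' (idx 5), end of input -> output (5, '')


Encoded: [(0, 'a'), (1, 'c'), (2, 'a'), (1, 'a'), (4, 'c'), (5, '')]


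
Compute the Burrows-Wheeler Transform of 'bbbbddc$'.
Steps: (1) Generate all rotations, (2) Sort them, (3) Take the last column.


Rotations (sorted):
  0: $bbbbddc -> last char: c
  1: bbbbddc$ -> last char: $
  2: bbbddc$b -> last char: b
  3: bbddc$bb -> last char: b
  4: bddc$bbb -> last char: b
  5: c$bbbbdd -> last char: d
  6: dc$bbbbd -> last char: d
  7: ddc$bbbb -> last char: b


BWT = c$bbbddb


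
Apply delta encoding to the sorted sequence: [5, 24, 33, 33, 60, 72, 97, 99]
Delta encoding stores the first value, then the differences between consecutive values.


First value: 5
Deltas:
  24 - 5 = 19
  33 - 24 = 9
  33 - 33 = 0
  60 - 33 = 27
  72 - 60 = 12
  97 - 72 = 25
  99 - 97 = 2


Delta encoded: [5, 19, 9, 0, 27, 12, 25, 2]


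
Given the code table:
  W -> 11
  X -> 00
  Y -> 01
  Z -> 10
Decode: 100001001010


Decoding:
10 -> Z
00 -> X
01 -> Y
00 -> X
10 -> Z
10 -> Z


Result: ZXYXZZ


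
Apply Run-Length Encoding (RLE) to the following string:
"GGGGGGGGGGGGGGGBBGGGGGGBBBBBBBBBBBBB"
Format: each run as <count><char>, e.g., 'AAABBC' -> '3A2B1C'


Scanning runs left to right:
  i=0: run of 'G' x 15 -> '15G'
  i=15: run of 'B' x 2 -> '2B'
  i=17: run of 'G' x 6 -> '6G'
  i=23: run of 'B' x 13 -> '13B'

RLE = 15G2B6G13B


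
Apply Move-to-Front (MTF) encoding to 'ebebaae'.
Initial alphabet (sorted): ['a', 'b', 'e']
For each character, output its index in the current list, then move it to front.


MTF encoding:
'e': index 2 in ['a', 'b', 'e'] -> ['e', 'a', 'b']
'b': index 2 in ['e', 'a', 'b'] -> ['b', 'e', 'a']
'e': index 1 in ['b', 'e', 'a'] -> ['e', 'b', 'a']
'b': index 1 in ['e', 'b', 'a'] -> ['b', 'e', 'a']
'a': index 2 in ['b', 'e', 'a'] -> ['a', 'b', 'e']
'a': index 0 in ['a', 'b', 'e'] -> ['a', 'b', 'e']
'e': index 2 in ['a', 'b', 'e'] -> ['e', 'a', 'b']


Output: [2, 2, 1, 1, 2, 0, 2]


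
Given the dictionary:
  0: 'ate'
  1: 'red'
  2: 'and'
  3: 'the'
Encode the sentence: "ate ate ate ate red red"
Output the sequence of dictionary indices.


Look up each word in the dictionary:
  'ate' -> 0
  'ate' -> 0
  'ate' -> 0
  'ate' -> 0
  'red' -> 1
  'red' -> 1

Encoded: [0, 0, 0, 0, 1, 1]


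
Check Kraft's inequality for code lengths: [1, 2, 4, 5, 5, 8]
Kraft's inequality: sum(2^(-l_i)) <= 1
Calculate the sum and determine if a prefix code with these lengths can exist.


Sum = 2^(-1) + 2^(-2) + 2^(-4) + 2^(-5) + 2^(-5) + 2^(-8)
    = 0.5 + 0.25 + 0.0625 + 0.03125 + 0.03125 + 0.00390625
    = 225/256 = 0.87890625
Since 0.87890625 <= 1, Kraft's inequality IS satisfied.
A prefix code with these lengths CAN exist.

Kraft sum = 0.87890625. Satisfied.


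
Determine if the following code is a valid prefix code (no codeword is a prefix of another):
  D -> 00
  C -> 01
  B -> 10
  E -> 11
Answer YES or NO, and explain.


Checking each pair (does one codeword prefix another?):
  D='00' vs C='01': no prefix
  D='00' vs B='10': no prefix
  D='00' vs E='11': no prefix
  C='01' vs D='00': no prefix
  C='01' vs B='10': no prefix
  C='01' vs E='11': no prefix
  B='10' vs D='00': no prefix
  B='10' vs C='01': no prefix
  B='10' vs E='11': no prefix
  E='11' vs D='00': no prefix
  E='11' vs C='01': no prefix
  E='11' vs B='10': no prefix
No violation found over all pairs.

YES -- this is a valid prefix code. No codeword is a prefix of any other codeword.


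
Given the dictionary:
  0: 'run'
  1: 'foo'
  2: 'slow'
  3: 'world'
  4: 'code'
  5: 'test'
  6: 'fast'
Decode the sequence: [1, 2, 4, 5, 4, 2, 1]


Look up each index in the dictionary:
  1 -> 'foo'
  2 -> 'slow'
  4 -> 'code'
  5 -> 'test'
  4 -> 'code'
  2 -> 'slow'
  1 -> 'foo'

Decoded: "foo slow code test code slow foo"


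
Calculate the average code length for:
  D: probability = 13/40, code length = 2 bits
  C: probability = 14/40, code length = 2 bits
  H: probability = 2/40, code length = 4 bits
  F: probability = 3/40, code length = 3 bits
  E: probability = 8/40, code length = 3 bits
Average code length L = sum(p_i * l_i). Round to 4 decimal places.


Weighted contributions p_i * l_i:
  D: (13/40) * 2 = 26/40
  C: (14/40) * 2 = 28/40
  H: (2/40) * 4 = 8/40
  F: (3/40) * 3 = 9/40
  E: (8/40) * 3 = 24/40
Sum = (26 + 28 + 8 + 9 + 24)/40 = 95/40

L = 95/40 = 2.3750 bits/symbol


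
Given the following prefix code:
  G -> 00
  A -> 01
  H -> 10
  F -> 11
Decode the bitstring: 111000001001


Decoding step by step:
Bits 11 -> F
Bits 10 -> H
Bits 00 -> G
Bits 00 -> G
Bits 10 -> H
Bits 01 -> A


Decoded message: FHGGHA


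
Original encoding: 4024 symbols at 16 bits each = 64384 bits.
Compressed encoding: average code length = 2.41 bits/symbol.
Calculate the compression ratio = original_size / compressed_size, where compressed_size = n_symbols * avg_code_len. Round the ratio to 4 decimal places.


original_size = n_symbols * orig_bits = 4024 * 16 = 64384 bits
compressed_size = n_symbols * avg_code_len = 4024 * 2.41 = 9697.84 bits
ratio = original_size / compressed_size = 64384 / 9697.84 = 6.639

Compression ratio = 6.639


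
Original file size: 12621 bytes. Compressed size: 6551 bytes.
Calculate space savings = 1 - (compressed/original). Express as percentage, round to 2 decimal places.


ratio = compressed/original = 6551/12621 = 0.519056
savings = 1 - ratio = 1 - 0.519056 = 0.480944
as a percentage: 0.480944 * 100 = 48.09%

Space savings = 1 - 6551/12621 = 48.09%


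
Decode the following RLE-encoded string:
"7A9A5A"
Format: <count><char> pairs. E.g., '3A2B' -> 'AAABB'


Expanding each <count><char> pair:
  7A -> 'AAAAAAA'
  9A -> 'AAAAAAAAA'
  5A -> 'AAAAA'

Decoded = AAAAAAAAAAAAAAAAAAAAA


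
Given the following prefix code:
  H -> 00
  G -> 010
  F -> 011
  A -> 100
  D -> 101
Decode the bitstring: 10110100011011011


Decoding step by step:
Bits 101 -> D
Bits 101 -> D
Bits 00 -> H
Bits 011 -> F
Bits 011 -> F
Bits 011 -> F


Decoded message: DDHFFF


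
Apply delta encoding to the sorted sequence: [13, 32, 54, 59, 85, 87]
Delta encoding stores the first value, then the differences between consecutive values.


First value: 13
Deltas:
  32 - 13 = 19
  54 - 32 = 22
  59 - 54 = 5
  85 - 59 = 26
  87 - 85 = 2


Delta encoded: [13, 19, 22, 5, 26, 2]


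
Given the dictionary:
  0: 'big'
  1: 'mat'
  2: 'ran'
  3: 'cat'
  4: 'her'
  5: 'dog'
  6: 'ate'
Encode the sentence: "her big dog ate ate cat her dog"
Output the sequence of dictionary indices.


Look up each word in the dictionary:
  'her' -> 4
  'big' -> 0
  'dog' -> 5
  'ate' -> 6
  'ate' -> 6
  'cat' -> 3
  'her' -> 4
  'dog' -> 5

Encoded: [4, 0, 5, 6, 6, 3, 4, 5]


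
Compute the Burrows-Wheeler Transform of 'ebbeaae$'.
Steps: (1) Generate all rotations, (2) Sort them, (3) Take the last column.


Rotations (sorted):
  0: $ebbeaae -> last char: e
  1: aae$ebbe -> last char: e
  2: ae$ebbea -> last char: a
  3: bbeaae$e -> last char: e
  4: beaae$eb -> last char: b
  5: e$ebbeaa -> last char: a
  6: eaae$ebb -> last char: b
  7: ebbeaae$ -> last char: $


BWT = eeaebab$


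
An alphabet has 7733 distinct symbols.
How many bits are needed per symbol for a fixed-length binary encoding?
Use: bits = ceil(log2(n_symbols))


log2(7733) = 12.9168
Bracket: 2^12 = 4096 < 7733 <= 2^13 = 8192
So ceil(log2(7733)) = 13

bits = ceil(log2(7733)) = ceil(12.9168) = 13 bits


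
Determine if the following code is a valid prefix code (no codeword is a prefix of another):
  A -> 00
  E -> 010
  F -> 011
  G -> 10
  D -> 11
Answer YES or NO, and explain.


Checking each pair (does one codeword prefix another?):
  A='00' vs E='010': no prefix
  A='00' vs F='011': no prefix
  A='00' vs G='10': no prefix
  A='00' vs D='11': no prefix
  E='010' vs A='00': no prefix
  E='010' vs F='011': no prefix
  E='010' vs G='10': no prefix
  E='010' vs D='11': no prefix
  F='011' vs A='00': no prefix
  F='011' vs E='010': no prefix
  F='011' vs G='10': no prefix
  F='011' vs D='11': no prefix
  G='10' vs A='00': no prefix
  G='10' vs E='010': no prefix
  G='10' vs F='011': no prefix
  G='10' vs D='11': no prefix
  D='11' vs A='00': no prefix
  D='11' vs E='010': no prefix
  D='11' vs F='011': no prefix
  D='11' vs G='10': no prefix
No violation found over all pairs.

YES -- this is a valid prefix code. No codeword is a prefix of any other codeword.


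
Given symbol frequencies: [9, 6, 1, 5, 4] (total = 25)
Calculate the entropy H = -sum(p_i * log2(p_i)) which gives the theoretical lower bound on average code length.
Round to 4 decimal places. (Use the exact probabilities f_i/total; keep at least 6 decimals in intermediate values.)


Per-symbol terms -p_i * log2(p_i) with p_i = f_i/25:
  p = 9/25 = 0.360000: log2(p) = -1.473931, -p*log2(p) = 0.530615
  p = 6/25 = 0.240000: log2(p) = -2.058894, -p*log2(p) = 0.494134
  p = 1/25 = 0.040000: log2(p) = -4.643856, -p*log2(p) = 0.185754
  p = 5/25 = 0.200000: log2(p) = -2.321928, -p*log2(p) = 0.464386
  p = 4/25 = 0.160000: log2(p) = -2.643856, -p*log2(p) = 0.423017
H = 0.530615 + 0.494134 + 0.185754 + 0.464386 + 0.423017 = 2.097906

H = 2.0979 bits/symbol


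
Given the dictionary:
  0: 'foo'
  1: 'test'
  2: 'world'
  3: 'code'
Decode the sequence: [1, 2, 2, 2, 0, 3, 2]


Look up each index in the dictionary:
  1 -> 'test'
  2 -> 'world'
  2 -> 'world'
  2 -> 'world'
  0 -> 'foo'
  3 -> 'code'
  2 -> 'world'

Decoded: "test world world world foo code world"


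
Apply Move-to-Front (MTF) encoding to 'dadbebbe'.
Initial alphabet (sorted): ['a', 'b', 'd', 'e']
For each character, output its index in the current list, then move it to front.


MTF encoding:
'd': index 2 in ['a', 'b', 'd', 'e'] -> ['d', 'a', 'b', 'e']
'a': index 1 in ['d', 'a', 'b', 'e'] -> ['a', 'd', 'b', 'e']
'd': index 1 in ['a', 'd', 'b', 'e'] -> ['d', 'a', 'b', 'e']
'b': index 2 in ['d', 'a', 'b', 'e'] -> ['b', 'd', 'a', 'e']
'e': index 3 in ['b', 'd', 'a', 'e'] -> ['e', 'b', 'd', 'a']
'b': index 1 in ['e', 'b', 'd', 'a'] -> ['b', 'e', 'd', 'a']
'b': index 0 in ['b', 'e', 'd', 'a'] -> ['b', 'e', 'd', 'a']
'e': index 1 in ['b', 'e', 'd', 'a'] -> ['e', 'b', 'd', 'a']


Output: [2, 1, 1, 2, 3, 1, 0, 1]


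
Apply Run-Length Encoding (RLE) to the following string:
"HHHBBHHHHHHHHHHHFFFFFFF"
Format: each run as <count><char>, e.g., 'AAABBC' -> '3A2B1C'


Scanning runs left to right:
  i=0: run of 'H' x 3 -> '3H'
  i=3: run of 'B' x 2 -> '2B'
  i=5: run of 'H' x 11 -> '11H'
  i=16: run of 'F' x 7 -> '7F'

RLE = 3H2B11H7F


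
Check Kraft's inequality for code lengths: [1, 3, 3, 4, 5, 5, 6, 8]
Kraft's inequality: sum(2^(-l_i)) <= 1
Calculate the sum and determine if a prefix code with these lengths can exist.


Sum = 2^(-1) + 2^(-3) + 2^(-3) + 2^(-4) + 2^(-5) + 2^(-5) + 2^(-6) + 2^(-8)
    = 0.5 + 0.125 + 0.125 + 0.0625 + 0.03125 + 0.03125 + 0.015625 + 0.00390625
    = 229/256 = 0.89453125
Since 0.89453125 <= 1, Kraft's inequality IS satisfied.
A prefix code with these lengths CAN exist.

Kraft sum = 0.89453125. Satisfied.


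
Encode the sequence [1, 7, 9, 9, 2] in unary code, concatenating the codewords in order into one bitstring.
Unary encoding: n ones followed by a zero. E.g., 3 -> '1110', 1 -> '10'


Encode each number as n ones followed by a terminating 0:
  1 -> 10 (2 bits)
  7 -> 11111110 (8 bits)
  9 -> 1111111110 (10 bits)
  9 -> 1111111110 (10 bits)
  2 -> 110 (3 bits)
Total length = 2 + 8 + 10 + 10 + 3 = 33 bits.

Unary([1, 7, 9, 9, 2]) = 101111111011111111101111111110110 (33 bits)


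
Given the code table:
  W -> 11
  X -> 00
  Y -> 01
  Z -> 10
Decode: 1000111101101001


Decoding:
10 -> Z
00 -> X
11 -> W
11 -> W
01 -> Y
10 -> Z
10 -> Z
01 -> Y


Result: ZXWWYZZY


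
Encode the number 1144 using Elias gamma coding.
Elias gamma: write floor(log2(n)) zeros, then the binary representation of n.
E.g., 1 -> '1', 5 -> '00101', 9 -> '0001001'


num_bits = floor(log2(1144)) + 1 = 11
leading_zeros = num_bits - 1 = 10
binary(1144) = 10001111000

Elias gamma(1144) = '0000000000' + '10001111000' = 000000000010001111000 (21 bits)


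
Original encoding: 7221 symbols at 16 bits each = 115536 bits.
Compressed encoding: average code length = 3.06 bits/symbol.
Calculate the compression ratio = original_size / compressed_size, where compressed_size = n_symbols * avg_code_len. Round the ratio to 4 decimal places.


original_size = n_symbols * orig_bits = 7221 * 16 = 115536 bits
compressed_size = n_symbols * avg_code_len = 7221 * 3.06 = 22096.26 bits
ratio = original_size / compressed_size = 115536 / 22096.26 = 5.2288

Compression ratio = 5.2288


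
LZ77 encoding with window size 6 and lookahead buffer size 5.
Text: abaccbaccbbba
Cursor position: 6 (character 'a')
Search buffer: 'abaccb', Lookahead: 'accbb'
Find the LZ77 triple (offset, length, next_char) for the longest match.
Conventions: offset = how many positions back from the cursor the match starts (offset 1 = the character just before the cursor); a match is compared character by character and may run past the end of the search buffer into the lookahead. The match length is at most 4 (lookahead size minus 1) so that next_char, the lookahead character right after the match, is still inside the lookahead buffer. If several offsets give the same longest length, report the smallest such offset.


Try each offset into the search buffer:
  offset=1 (pos 5, char 'b'): match length 0
  offset=2 (pos 4, char 'c'): match length 0
  offset=3 (pos 3, char 'c'): match length 0
  offset=4 (pos 2, char 'a'): match length 4
  offset=5 (pos 1, char 'b'): match length 0
  offset=6 (pos 0, char 'a'): match length 1
Longest match has length 4 at offset 4.
next_char = character at position 6 + 4 = 10 -> 'b'

Best match: offset=4, length=4 (matching 'accb' starting at position 2)
LZ77 triple: (4, 4, 'b')


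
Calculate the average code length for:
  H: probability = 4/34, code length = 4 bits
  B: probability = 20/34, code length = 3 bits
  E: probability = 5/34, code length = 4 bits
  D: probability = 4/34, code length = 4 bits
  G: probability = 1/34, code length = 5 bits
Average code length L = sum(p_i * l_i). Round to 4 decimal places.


Weighted contributions p_i * l_i:
  H: (4/34) * 4 = 16/34
  B: (20/34) * 3 = 60/34
  E: (5/34) * 4 = 20/34
  D: (4/34) * 4 = 16/34
  G: (1/34) * 5 = 5/34
Sum = (16 + 60 + 20 + 16 + 5)/34 = 117/34

L = 117/34 = 3.4412 bits/symbol


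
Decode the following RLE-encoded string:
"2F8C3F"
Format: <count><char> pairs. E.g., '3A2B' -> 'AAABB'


Expanding each <count><char> pair:
  2F -> 'FF'
  8C -> 'CCCCCCCC'
  3F -> 'FFF'

Decoded = FFCCCCCCCCFFF


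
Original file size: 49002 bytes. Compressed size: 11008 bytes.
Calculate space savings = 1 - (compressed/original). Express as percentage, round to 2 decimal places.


ratio = compressed/original = 11008/49002 = 0.224644
savings = 1 - ratio = 1 - 0.224644 = 0.775356
as a percentage: 0.775356 * 100 = 77.54%

Space savings = 1 - 11008/49002 = 77.54%


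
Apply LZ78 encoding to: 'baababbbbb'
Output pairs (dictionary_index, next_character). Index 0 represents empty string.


LZ78 encoding steps:
Dictionary: {0: ''}
Step 1: w='' (idx 0), next='b' -> output (0, 'b'), add 'b' as idx 1
Step 2: w='' (idx 0), next='a' -> output (0, 'a'), add 'a' as idx 2
Step 3: w='a' (idx 2), next='b' -> output (2, 'b'), add 'ab' as idx 3
Step 4: w='ab' (idx 3), next='b' -> output (3, 'b'), add 'abb' as idx 4
Step 5: w='b' (idx 1), next='b' -> output (1, 'b'), add 'bb' as idx 5
Step 6: w='b' (idx 1), end of input -> output (1, '')


Encoded: [(0, 'b'), (0, 'a'), (2, 'b'), (3, 'b'), (1, 'b'), (1, '')]


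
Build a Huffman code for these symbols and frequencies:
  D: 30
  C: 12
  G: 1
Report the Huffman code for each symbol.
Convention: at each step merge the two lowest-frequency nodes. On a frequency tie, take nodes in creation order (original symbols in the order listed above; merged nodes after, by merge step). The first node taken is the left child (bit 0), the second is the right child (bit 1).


Huffman tree construction:
Step 1: Merge G(1) + C(12) = 13
Step 2: Merge (G+C)(13) + D(30) = 43
Read each symbol's code off the tree from the root (left child = 0, right child = 1).

Codes:
  D: 1 (length 1)
  C: 01 (length 2)
  G: 00 (length 2)
Average code length: 56/43 = 1.3023 bits/symbol


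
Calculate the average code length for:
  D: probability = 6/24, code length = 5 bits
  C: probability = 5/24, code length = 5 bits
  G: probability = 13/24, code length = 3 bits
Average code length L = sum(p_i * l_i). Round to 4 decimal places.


Weighted contributions p_i * l_i:
  D: (6/24) * 5 = 30/24
  C: (5/24) * 5 = 25/24
  G: (13/24) * 3 = 39/24
Sum = (30 + 25 + 39)/24 = 94/24

L = 94/24 = 3.9167 bits/symbol


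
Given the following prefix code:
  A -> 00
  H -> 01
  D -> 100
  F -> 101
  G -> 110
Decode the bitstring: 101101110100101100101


Decoding step by step:
Bits 101 -> F
Bits 101 -> F
Bits 110 -> G
Bits 100 -> D
Bits 101 -> F
Bits 100 -> D
Bits 101 -> F


Decoded message: FFGDFDF


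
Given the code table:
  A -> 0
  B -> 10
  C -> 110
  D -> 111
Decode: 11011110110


Decoding:
110 -> C
111 -> D
10 -> B
110 -> C


Result: CDBC


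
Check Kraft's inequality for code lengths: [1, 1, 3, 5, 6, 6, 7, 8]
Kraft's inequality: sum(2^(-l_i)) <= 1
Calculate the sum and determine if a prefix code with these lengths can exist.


Sum = 2^(-1) + 2^(-1) + 2^(-3) + 2^(-5) + 2^(-6) + 2^(-6) + 2^(-7) + 2^(-8)
    = 0.5 + 0.5 + 0.125 + 0.03125 + 0.015625 + 0.015625 + 0.0078125 + 0.00390625
    = 307/256 = 1.19921875
Since 1.19921875 > 1, Kraft's inequality is NOT satisfied.
A prefix code with these lengths CANNOT exist.

Kraft sum = 1.19921875. Not satisfied.
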